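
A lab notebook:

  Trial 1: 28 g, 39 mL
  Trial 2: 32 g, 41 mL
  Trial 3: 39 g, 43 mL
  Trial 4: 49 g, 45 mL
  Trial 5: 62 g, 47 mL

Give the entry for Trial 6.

78 g, 49 mL

G goes 28, 32, 39, 49, 62 → 78 (differences are 4, 7, 10, … (increasing by 3 each time)).
ML: 39, 41, 43, 45, 47 → 49 (+2 each step).
Combining the parts gives 78 g, 49 mL.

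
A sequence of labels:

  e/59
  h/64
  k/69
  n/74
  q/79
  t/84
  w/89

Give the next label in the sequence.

Letter: letters move forward 3 places in the alphabet; e, h, k, n, q, t, w → z.
For the second component, +5 each step: 59, 64, 69, 74, 79, 84, 89 → 94.
Putting it together: z/94.

z/94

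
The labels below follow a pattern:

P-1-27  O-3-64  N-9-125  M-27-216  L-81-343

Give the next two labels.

Letter — letters move back 1 place in the alphabet: P, O, N, M, L → K → J.
Second component: ×3 each step; 1, 3, 9, 27, 81 → 243 → 729.
Third component: 27, 64, 125, 216, 343 → 512 → 729 (perfect cubes: 3³, 4³, 5³, …).
Putting the parts together: K-243-512 and then J-729-729.

K-243-512 then J-729-729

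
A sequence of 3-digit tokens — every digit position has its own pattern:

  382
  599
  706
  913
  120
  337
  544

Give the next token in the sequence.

751

First digit — +2 each step, mod 10: 3, 5, 7, 9, 1, 3, 5 → 7.
Second digit: +1 each step, mod 10, so 8, 9, 0, 1, 2, 3, 4 → 5.
For the third digit, −3 each step, mod 10: 2, 9, 6, 3, 0, 7, 4 → 1.
Putting it together: 751.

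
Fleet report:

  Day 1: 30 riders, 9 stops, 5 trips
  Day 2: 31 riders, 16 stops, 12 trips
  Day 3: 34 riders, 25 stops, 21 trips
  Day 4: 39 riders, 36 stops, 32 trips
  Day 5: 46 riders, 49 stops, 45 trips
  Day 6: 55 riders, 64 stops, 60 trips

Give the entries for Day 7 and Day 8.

66 riders, 81 stops, 77 trips; 79 riders, 100 stops, 96 trips

Riders: 30, 31, 34, 39, 46, 55 → 66 → 79 (differences are 1, 3, 5, … (increasing by 2 each time)).
Stops goes 9, 16, 25, 36, 49, 64 → 81 → 100 (perfect squares: 3², 4², 5², …).
For the trips, always 4 less than the stops: 5, 12, 21, 32, 45, 60 → 77 → 96.
So the next two rows are 66 riders, 81 stops, 77 trips and 79 riders, 100 stops, 96 trips.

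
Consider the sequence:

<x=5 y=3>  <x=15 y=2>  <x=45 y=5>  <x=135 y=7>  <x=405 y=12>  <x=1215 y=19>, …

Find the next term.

X: ×3 each step, so 5, 15, 45, 135, 405, 1215 → 3645.
Y goes 3, 2, 5, 7, 12, 19 → 31 (each term is the sum of the two before it).
Putting it together: <x=3645 y=31>.

<x=3645 y=31>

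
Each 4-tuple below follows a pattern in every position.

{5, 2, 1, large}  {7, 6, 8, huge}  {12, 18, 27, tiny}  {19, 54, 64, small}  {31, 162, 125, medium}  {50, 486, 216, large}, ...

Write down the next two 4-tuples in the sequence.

First slot: 5, 7, 12, 19, 31, 50 → 81 → 131 (each term is the sum of the two before it).
Second slot: ×3 each step, so 2, 6, 18, 54, 162, 486 → 1458 → 4374.
Third slot goes 1, 8, 27, 64, 125, 216 → 343 → 512 (perfect cubes: 1³, 2³, 3³, …).
Size: large, huge, tiny, small, medium, large → huge → tiny (repeats large → huge → tiny → small → medium).
So the next two 4-tuples are {81, 1458, 343, huge} and {131, 4374, 512, tiny}.

{81, 1458, 343, huge}, {131, 4374, 512, tiny}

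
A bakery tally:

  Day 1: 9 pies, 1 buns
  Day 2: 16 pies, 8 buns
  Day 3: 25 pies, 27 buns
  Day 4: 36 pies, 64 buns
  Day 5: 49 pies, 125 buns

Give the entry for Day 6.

Pies: perfect squares: 3², 4², 5², …; 9, 16, 25, 36, 49 → 64.
Buns — perfect cubes: 1³, 2³, 3³, …: 1, 8, 27, 64, 125 → 216.
Putting it together: 64 pies, 216 buns.

64 pies, 216 buns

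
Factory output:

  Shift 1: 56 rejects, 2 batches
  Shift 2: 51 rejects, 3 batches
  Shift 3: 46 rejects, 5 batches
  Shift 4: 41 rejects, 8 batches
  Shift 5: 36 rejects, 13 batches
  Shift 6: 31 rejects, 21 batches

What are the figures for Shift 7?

26 rejects, 34 batches

For the rejects, −5 each step: 56, 51, 46, 41, 36, 31 → 26.
Batches: 2, 3, 5, 8, 13, 21 → 34 (each term is the sum of the two before it).
So the next row is 26 rejects, 34 batches.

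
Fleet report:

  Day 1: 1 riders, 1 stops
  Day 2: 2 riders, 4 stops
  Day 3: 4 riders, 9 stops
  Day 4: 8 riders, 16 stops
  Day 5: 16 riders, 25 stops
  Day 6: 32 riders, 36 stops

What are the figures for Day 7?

64 riders, 49 stops

Riders: ×2 each step, so 1, 2, 4, 8, 16, 32 → 64.
Stops: 1, 4, 9, 16, 25, 36 → 49 (perfect squares: 1², 2², 3², …).
Combining the parts gives 64 riders, 49 stops.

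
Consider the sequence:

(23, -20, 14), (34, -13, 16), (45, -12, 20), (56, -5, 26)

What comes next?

For the first entry, +11 each step: 23, 34, 45, 56 → 67.
Second entry — alternating steps +7, +1, +7, +1, …: -20, -13, -12, -5 → -4.
Third entry — differences are 2, 4, 6, … (increasing by 2 each time): 14, 16, 20, 26 → 34.
Putting it together: (67, -4, 34).

(67, -4, 34)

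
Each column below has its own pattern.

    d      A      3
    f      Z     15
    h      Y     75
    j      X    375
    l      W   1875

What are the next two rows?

n  V  9375; p  U  46875

First letter: d, f, h, j, l → n → p (letters move forward 2 places in the alphabet).
Second letter — letters move back 1 place in the alphabet, wrapping A→Z: A, Z, Y, X, W → V → U.
Third component: ×5 each step, so 3, 15, 75, 375, 1875 → 9375 → 46875.
Putting the parts together: n  V  9375 and then p  U  46875.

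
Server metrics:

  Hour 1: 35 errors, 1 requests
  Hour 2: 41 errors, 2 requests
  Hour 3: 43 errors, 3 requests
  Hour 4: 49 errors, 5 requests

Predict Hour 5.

Errors: 35, 41, 43, 49 → 51 (alternating steps +6, +2, +6, +2, …).
Requests: each term is the sum of the two before it, so 1, 2, 3, 5 → 8.
Putting it together: 51 errors, 8 requests.

51 errors, 8 requests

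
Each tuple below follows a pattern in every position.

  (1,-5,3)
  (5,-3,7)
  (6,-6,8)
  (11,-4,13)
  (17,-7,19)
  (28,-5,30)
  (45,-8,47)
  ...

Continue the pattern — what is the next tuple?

(73,-6,75)

First slot goes 1, 5, 6, 11, 17, 28, 45 → 73 (each term is the sum of the two before it).
Second slot: alternating steps +2, −3, +2, −3, …; -5, -3, -6, -4, -7, -5, -8 → -6.
Third slot goes 3, 7, 8, 13, 19, 30, 47 → 75 (always 2 more than the first slot).
Combining the parts gives (73,-6,75).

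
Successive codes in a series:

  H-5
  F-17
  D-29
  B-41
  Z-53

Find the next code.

For the letter, letters move back 2 places in the alphabet, wrapping A→Z: H, F, D, B, Z → X.
Second component: +12 each step; 5, 17, 29, 41, 53 → 65.
Putting it together: X-65.

X-65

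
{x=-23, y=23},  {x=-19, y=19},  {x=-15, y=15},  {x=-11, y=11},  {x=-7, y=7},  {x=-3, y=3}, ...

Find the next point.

X — +4 each step: -23, -19, -15, -11, -7, -3 → 1.
Y — always the negative of the x: 23, 19, 15, 11, 7, 3 → -1.
Putting it together: {x=1, y=-1}.

{x=1, y=-1}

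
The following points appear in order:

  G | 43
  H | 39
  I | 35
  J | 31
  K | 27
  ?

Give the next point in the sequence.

For the letter, letters move forward 1 place in the alphabet: G, H, I, J, K → L.
Second coordinate goes 43, 39, 35, 31, 27 → 23 (−4 each step).
Combining the parts gives L | 23.

L | 23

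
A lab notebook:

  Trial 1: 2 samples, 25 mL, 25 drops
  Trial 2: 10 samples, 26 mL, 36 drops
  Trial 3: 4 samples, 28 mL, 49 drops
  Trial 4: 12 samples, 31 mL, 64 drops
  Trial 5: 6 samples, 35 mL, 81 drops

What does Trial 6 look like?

Samples: alternating steps +8, −6, +8, −6, …; 2, 10, 4, 12, 6 → 14.
For the mL, differences are 1, 2, 3, … (increasing by 1 each time): 25, 26, 28, 31, 35 → 40.
For the drops, perfect squares: 5², 6², 7², …: 25, 36, 49, 64, 81 → 100.
So the next row is 14 samples, 40 mL, 100 drops.

14 samples, 40 mL, 100 drops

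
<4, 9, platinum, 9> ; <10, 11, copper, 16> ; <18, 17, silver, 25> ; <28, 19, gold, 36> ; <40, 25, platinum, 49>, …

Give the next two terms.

First slot goes 4, 10, 18, 28, 40 → 54 → 70 (differences are 6, 8, 10, … (increasing by 2 each time)).
For the second slot, alternating steps +2, +6, +2, +6, …: 9, 11, 17, 19, 25 → 27 → 33.
Metal: repeats platinum → copper → silver → gold, so platinum, copper, silver, gold, platinum → copper → silver.
Fourth slot: 9, 16, 25, 36, 49 → 64 → 81 (perfect squares: 3², 4², 5², …).
Putting the parts together: <54, 27, copper, 64> and then <70, 33, silver, 81>.

<54, 27, copper, 64>, <70, 33, silver, 81>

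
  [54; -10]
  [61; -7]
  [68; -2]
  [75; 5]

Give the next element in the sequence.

[82; 14]

First value: +7 each step, so 54, 61, 68, 75 → 82.
For the second value, differences are 3, 5, 7, … (increasing by 2 each time): -10, -7, -2, 5 → 14.
So the next element is [82; 14].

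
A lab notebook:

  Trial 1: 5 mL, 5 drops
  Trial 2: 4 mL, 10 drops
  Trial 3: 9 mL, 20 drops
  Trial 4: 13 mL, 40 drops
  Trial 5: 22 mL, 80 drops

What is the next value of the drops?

ML: each term is the sum of the two before it, so 5, 4, 9, 13, 22 → 35.
Drops: 5, 10, 20, 40, 80 → 160 (×2 each step).

160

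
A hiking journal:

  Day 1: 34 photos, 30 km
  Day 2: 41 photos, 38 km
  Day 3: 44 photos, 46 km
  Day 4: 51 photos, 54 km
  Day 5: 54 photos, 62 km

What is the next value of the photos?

Photos: 34, 41, 44, 51, 54 → 61 (alternating steps +7, +3, +7, +3, …).

61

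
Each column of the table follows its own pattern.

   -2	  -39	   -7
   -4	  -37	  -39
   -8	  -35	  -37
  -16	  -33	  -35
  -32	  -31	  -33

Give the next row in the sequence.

For the first component, ×2 each step: -2, -4, -8, -16, -32 → -64.
For the second component, +2 each step: -39, -37, -35, -33, -31 → -29.
For the third component, always the previous value of the second component: -7, -39, -37, -35, -33 → -31.
Putting it together: -64  -29  -31.

-64  -29  -31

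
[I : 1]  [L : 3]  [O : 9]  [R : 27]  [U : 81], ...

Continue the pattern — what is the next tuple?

[X : 243]

Letter — letters move forward 3 places in the alphabet: I, L, O, R, U → X.
Second entry: ×3 each step; 1, 3, 9, 27, 81 → 243.
Putting it together: [X : 243].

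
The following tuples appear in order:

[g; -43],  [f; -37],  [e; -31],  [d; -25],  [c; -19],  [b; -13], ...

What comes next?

[a; -7]

Letter: g, f, e, d, c, b → a (letters move back 1 place in the alphabet).
Second part goes -43, -37, -31, -25, -19, -13 → -7 (+6 each step).
So the next tuple is [a; -7].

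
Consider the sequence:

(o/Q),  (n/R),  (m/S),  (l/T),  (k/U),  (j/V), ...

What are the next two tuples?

First letter: letters move back 1 place in the alphabet; o, n, m, l, k, j → i → h.
Second letter goes Q, R, S, T, U, V → W → X (letters move forward 1 place in the alphabet).
Putting the parts together: (i/W) and then (h/X).

(i/W), (h/X)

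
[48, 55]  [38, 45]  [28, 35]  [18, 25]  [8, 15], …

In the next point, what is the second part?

For the first part, −10 each step: 48, 38, 28, 18, 8 → -2.
Second part goes 55, 45, 35, 25, 15 → 5 (always 7 more than the first part).

5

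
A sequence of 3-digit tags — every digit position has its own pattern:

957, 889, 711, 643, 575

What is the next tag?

First digit: −1 each step, mod 10, so 9, 8, 7, 6, 5 → 4.
Second digit: +3 each step, mod 10; 5, 8, 1, 4, 7 → 0.
Third digit: +2 each step, mod 10; 7, 9, 1, 3, 5 → 7.
Putting it together: 407.

407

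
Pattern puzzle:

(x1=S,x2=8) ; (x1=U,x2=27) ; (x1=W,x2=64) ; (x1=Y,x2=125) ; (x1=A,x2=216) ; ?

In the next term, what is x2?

343

For the x2, perfect cubes: 2³, 3³, 4³, …: 8, 27, 64, 125, 216 → 343.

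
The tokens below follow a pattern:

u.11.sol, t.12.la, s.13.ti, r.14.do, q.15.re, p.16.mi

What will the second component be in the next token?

17

For the letter, letters move back 1 place in the alphabet: u, t, s, r, q, p → o.
Second component: +1 each step; 11, 12, 13, 14, 15, 16 → 17.
Note: runs through the solfège scale do→ti, so sol, la, ti, do, re, mi → fa.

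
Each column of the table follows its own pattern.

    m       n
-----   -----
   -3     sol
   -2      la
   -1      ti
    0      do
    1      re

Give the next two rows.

Column m — +1 each step: -3, -2, -1, 0, 1 → 2 → 3.
Column n: runs through the solfège scale do→ti; sol, la, ti, do, re → mi → fa.
So the next two rows are 2  mi and 3  fa.

2  mi; 3  fa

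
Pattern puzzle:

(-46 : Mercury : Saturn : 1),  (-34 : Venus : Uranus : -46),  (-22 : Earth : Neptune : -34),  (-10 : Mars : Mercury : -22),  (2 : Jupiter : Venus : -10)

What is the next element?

(14 : Saturn : Earth : 2)

First coordinate: -46, -34, -22, -10, 2 → 14 (+12 each step).
First planet goes Mercury, Venus, Earth, Mars, Jupiter → Saturn (runs through the planets Mercury→Neptune).
Second planet — runs through the planets Mercury→Neptune: Saturn, Uranus, Neptune, Mercury, Venus → Earth.
Fourth coordinate — always the previous value of the first coordinate: 1, -46, -34, -22, -10 → 2.
Putting it together: (14 : Saturn : Earth : 2).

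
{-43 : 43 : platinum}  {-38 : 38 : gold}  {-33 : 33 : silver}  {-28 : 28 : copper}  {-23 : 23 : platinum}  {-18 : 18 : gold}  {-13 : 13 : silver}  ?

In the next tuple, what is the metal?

copper

Metal: platinum, gold, silver, copper, platinum, gold, silver → copper (repeats platinum → gold → silver → copper).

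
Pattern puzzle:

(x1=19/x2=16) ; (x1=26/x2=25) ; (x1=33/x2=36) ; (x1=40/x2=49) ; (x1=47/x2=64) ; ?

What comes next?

(x1=54/x2=81)

X1 goes 19, 26, 33, 40, 47 → 54 (+7 each step).
X2: 16, 25, 36, 49, 64 → 81 (perfect squares: 4², 5², 6², …).
Combining the parts gives (x1=54/x2=81).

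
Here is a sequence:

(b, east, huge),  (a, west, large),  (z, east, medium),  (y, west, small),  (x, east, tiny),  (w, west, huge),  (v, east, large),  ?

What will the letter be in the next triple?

Letter: b, a, z, y, x, w, v → u (letters move back 1 place in the alphabet, wrapping A→Z).

u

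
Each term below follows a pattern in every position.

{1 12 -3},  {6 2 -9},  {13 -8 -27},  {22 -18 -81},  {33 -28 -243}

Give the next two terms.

First slot goes 1, 6, 13, 22, 33 → 46 → 61 (differences are 5, 7, 9, … (increasing by 2 each time)).
Second slot: −10 each step; 12, 2, -8, -18, -28 → -38 → -48.
Third slot — ×3 each step: -3, -9, -27, -81, -243 → -729 → -2187.
Putting the parts together: {46 -38 -729} and then {61 -48 -2187}.

{46 -38 -729}, {61 -48 -2187}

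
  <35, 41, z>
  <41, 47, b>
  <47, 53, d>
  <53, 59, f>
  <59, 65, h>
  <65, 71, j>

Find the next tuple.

<71, 77, l>

First value goes 35, 41, 47, 53, 59, 65 → 71 (+6 each step).
Second value: always 6 more than the first value, so 41, 47, 53, 59, 65, 71 → 77.
Letter: letters move forward 2 places in the alphabet, wrapping Z→A; z, b, d, f, h, j → l.
Putting it together: <71, 77, l>.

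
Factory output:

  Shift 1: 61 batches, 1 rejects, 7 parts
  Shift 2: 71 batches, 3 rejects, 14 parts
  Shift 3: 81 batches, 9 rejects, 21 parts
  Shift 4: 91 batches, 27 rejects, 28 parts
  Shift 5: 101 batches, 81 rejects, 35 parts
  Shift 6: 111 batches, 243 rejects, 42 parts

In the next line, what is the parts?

49

Parts goes 7, 14, 21, 28, 35, 42 → 49 (+7 each step).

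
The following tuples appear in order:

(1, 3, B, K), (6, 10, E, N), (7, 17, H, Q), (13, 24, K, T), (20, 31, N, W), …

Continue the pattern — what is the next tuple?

(33, 38, Q, Z)

For the first entry, each term is the sum of the two before it: 1, 6, 7, 13, 20 → 33.
For the second entry, +7 each step: 3, 10, 17, 24, 31 → 38.
First letter: letters move forward 3 places in the alphabet, so B, E, H, K, N → Q.
Second letter: K, N, Q, T, W → Z (letters move forward 3 places in the alphabet).
Combining the parts gives (33, 38, Q, Z).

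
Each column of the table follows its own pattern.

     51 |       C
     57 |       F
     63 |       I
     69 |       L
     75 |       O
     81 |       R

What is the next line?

First component: +6 each step; 51, 57, 63, 69, 75, 81 → 87.
Letter: letters move forward 3 places in the alphabet, so C, F, I, L, O, R → U.
Combining the parts gives 87  U.

87  U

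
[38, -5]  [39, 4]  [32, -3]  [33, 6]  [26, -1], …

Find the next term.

[27, 8]

First component: alternating steps +1, −7, +1, −7, …; 38, 39, 32, 33, 26 → 27.
For the second component, alternating steps +9, −7, +9, −7, …: -5, 4, -3, 6, -1 → 8.
Combining the parts gives [27, 8].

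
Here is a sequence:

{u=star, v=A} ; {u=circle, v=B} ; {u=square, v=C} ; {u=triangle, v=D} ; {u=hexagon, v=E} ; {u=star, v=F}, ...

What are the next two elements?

U: repeats star → circle → square → triangle → hexagon, so star, circle, square, triangle, hexagon, star → circle → square.
V: letters move forward 1 place in the alphabet, so A, B, C, D, E, F → G → H.
So the next two elements are {u=circle, v=G} and {u=square, v=H}.

{u=circle, v=G}, {u=square, v=H}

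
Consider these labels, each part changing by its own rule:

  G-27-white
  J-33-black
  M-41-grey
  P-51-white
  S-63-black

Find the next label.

Letter — letters move forward 3 places in the alphabet: G, J, M, P, S → V.
Second component: differences are 6, 8, 10, … (increasing by 2 each time), so 27, 33, 41, 51, 63 → 77.
For the shade, repeats white → black → grey: white, black, grey, white, black → grey.
Combining the parts gives V-77-grey.

V-77-grey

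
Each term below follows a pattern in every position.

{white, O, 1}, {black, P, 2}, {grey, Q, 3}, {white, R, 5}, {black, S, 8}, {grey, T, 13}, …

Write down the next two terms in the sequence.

For the shade, repeats white → black → grey: white, black, grey, white, black, grey → white → black.
Letter: letters move forward 1 place in the alphabet; O, P, Q, R, S, T → U → V.
Third value: each term is the sum of the two before it; 1, 2, 3, 5, 8, 13 → 21 → 34.
Putting the parts together: {white, U, 21} and then {black, V, 34}.

{white, U, 21}, {black, V, 34}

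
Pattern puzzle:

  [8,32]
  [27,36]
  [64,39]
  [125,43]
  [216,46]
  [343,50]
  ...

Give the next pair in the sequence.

First entry: perfect cubes: 2³, 3³, 4³, …, so 8, 27, 64, 125, 216, 343 → 512.
Second entry goes 32, 36, 39, 43, 46, 50 → 53 (alternating steps +4, +3, +4, +3, …).
Combining the parts gives [512,53].

[512,53]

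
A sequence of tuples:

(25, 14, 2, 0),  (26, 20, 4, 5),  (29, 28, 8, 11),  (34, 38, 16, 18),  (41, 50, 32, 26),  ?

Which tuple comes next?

(50, 64, 64, 35)

For the first slot, differences are 1, 3, 5, … (increasing by 2 each time): 25, 26, 29, 34, 41 → 50.
Second slot: differences are 6, 8, 10, … (increasing by 2 each time); 14, 20, 28, 38, 50 → 64.
Third slot: 2, 4, 8, 16, 32 → 64 (×2 each step).
Fourth slot: 0, 5, 11, 18, 26 → 35 (differences are 5, 6, 7, … (increasing by 1 each time)).
Combining the parts gives (50, 64, 64, 35).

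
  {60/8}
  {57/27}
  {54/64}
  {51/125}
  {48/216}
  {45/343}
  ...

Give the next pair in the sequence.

{42/512}

First coordinate: 60, 57, 54, 51, 48, 45 → 42 (−3 each step).
Second coordinate — perfect cubes: 2³, 3³, 4³, …: 8, 27, 64, 125, 216, 343 → 512.
Putting it together: {42/512}.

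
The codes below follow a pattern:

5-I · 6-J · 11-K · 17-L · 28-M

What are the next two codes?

45-N, 73-O

For the first component, each term is the sum of the two before it: 5, 6, 11, 17, 28 → 45 → 73.
Letter: letters move forward 1 place in the alphabet, so I, J, K, L, M → N → O.
So the next two codes are 45-N and 73-O.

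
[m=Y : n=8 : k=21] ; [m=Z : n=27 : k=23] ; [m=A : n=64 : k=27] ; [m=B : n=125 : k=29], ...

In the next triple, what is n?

N goes 8, 27, 64, 125 → 216 (perfect cubes: 2³, 3³, 4³, …).

216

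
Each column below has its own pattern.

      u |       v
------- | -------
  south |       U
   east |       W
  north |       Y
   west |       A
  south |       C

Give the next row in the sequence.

Column u: repeats south → east → north → west, so south, east, north, west, south → east.
Column v goes U, W, Y, A, C → E (letters move forward 2 places in the alphabet, wrapping Z→A).
So the next row is east  E.

east  E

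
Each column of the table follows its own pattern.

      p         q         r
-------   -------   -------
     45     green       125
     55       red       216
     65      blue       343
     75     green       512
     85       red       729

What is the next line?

95  blue  1000

For the column p, +10 each step: 45, 55, 65, 75, 85 → 95.
Column q goes green, red, blue, green, red → blue (repeats green → red → blue).
For the column r, perfect cubes: 5³, 6³, 7³, …: 125, 216, 343, 512, 729 → 1000.
Combining the parts gives 95  blue  1000.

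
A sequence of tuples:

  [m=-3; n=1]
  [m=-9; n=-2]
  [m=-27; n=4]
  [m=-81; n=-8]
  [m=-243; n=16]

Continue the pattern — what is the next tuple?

M — ×3 each step: -3, -9, -27, -81, -243 → -729.
N: ×(-2) each step, so 1, -2, 4, -8, 16 → -32.
Combining the parts gives [m=-729; n=-32].

[m=-729; n=-32]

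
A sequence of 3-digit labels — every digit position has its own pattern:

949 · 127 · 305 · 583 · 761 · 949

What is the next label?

127

First digit — +2 each step, mod 10: 9, 1, 3, 5, 7, 9 → 1.
Second digit — −2 each step, mod 10: 4, 2, 0, 8, 6, 4 → 2.
Third digit: 9, 7, 5, 3, 1, 9 → 7 (−2 each step, mod 10).
Putting it together: 127.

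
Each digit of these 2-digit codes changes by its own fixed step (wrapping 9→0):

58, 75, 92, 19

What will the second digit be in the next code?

6

First digit — +2 each step, mod 10: 5, 7, 9, 1 → 3.
Second digit: −3 each step, mod 10, so 8, 5, 2, 9 → 6.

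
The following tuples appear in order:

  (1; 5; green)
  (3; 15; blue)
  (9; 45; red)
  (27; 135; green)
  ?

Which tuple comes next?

First slot — ×3 each step: 1, 3, 9, 27 → 81.
Second slot: ×3 each step, so 5, 15, 45, 135 → 405.
Colour: repeats green → blue → red; green, blue, red, green → blue.
Putting it together: (81; 405; blue).

(81; 405; blue)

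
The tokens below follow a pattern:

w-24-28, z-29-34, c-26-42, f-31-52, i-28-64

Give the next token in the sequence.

Letter: w, z, c, f, i → l (letters move forward 3 places in the alphabet, wrapping Z→A).
For the second component, alternating steps +5, −3, +5, −3, …: 24, 29, 26, 31, 28 → 33.
Third component — differences are 6, 8, 10, … (increasing by 2 each time): 28, 34, 42, 52, 64 → 78.
Combining the parts gives l-33-78.

l-33-78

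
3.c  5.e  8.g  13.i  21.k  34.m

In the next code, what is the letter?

Letter: letters move forward 2 places in the alphabet; c, e, g, i, k, m → o.

o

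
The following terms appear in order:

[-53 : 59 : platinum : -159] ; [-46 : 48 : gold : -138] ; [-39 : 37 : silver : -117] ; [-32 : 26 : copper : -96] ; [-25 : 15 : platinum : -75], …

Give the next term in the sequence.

First component: -53, -46, -39, -32, -25 → -18 (+7 each step).
Second component goes 59, 48, 37, 26, 15 → 4 (−11 each step).
Metal: platinum, gold, silver, copper, platinum → gold (repeats platinum → gold → silver → copper).
For the fourth component, always 3 × the first component: -159, -138, -117, -96, -75 → -54.
So the next term is [-18 : 4 : gold : -54].

[-18 : 4 : gold : -54]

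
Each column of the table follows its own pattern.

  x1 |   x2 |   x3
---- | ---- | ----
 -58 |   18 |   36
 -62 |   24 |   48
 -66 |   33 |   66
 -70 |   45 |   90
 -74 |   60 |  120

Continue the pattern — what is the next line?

Column x1 — −4 each step: -58, -62, -66, -70, -74 → -78.
Column x2 — differences are 6, 9, 12, … (increasing by 3 each time): 18, 24, 33, 45, 60 → 78.
Column x3: 36, 48, 66, 90, 120 → 156 (always 2 × the column x2).
So the next line is -78  78  156.

-78  78  156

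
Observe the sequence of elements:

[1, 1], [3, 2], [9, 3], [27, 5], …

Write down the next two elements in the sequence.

First coordinate: ×3 each step, so 1, 3, 9, 27 → 81 → 243.
For the second coordinate, each term is the sum of the two before it: 1, 2, 3, 5 → 8 → 13.
So the next two elements are [81, 8] and [243, 13].

[81, 8], [243, 13]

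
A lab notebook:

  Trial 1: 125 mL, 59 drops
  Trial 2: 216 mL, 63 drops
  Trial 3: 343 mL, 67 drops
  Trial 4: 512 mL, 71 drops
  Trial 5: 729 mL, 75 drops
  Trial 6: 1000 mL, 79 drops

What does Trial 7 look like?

ML: perfect cubes: 5³, 6³, 7³, …; 125, 216, 343, 512, 729, 1000 → 1331.
Drops — +4 each step: 59, 63, 67, 71, 75, 79 → 83.
Putting it together: 1331 mL, 83 drops.

1331 mL, 83 drops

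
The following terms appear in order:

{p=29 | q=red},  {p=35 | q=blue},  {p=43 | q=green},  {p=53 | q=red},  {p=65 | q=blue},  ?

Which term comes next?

For the p, differences are 6, 8, 10, … (increasing by 2 each time): 29, 35, 43, 53, 65 → 79.
Q: repeats red → blue → green, so red, blue, green, red, blue → green.
So the next term is {p=79 | q=green}.

{p=79 | q=green}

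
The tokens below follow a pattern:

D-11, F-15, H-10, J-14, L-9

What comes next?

Letter: letters move forward 2 places in the alphabet, so D, F, H, J, L → N.
Second component goes 11, 15, 10, 14, 9 → 13 (alternating steps +4, −5, +4, −5, …).
Combining the parts gives N-13.

N-13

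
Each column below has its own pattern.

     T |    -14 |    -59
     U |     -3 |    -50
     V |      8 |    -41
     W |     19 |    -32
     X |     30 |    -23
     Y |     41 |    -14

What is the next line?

Letter: T, U, V, W, X, Y → Z (letters move forward 1 place in the alphabet).
Second component: +11 each step, so -14, -3, 8, 19, 30, 41 → 52.
Third component: +9 each step, so -59, -50, -41, -32, -23, -14 → -5.
So the next line is Z  52  -5.

Z  52  -5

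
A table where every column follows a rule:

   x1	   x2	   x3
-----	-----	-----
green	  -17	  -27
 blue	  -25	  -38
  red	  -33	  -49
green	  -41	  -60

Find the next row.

Column x1 goes green, blue, red, green → blue (repeats green → blue → red).
Column x2 — −8 each step: -17, -25, -33, -41 → -49.
Column x3 goes -27, -38, -49, -60 → -71 (−11 each step).
So the next row is blue  -49  -71.

blue  -49  -71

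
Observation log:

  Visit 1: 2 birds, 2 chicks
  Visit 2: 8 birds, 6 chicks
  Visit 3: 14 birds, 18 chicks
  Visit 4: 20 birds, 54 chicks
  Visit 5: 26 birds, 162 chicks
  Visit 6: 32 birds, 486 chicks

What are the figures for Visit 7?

38 birds, 1458 chicks

Birds goes 2, 8, 14, 20, 26, 32 → 38 (+6 each step).
Chicks: 2, 6, 18, 54, 162, 486 → 1458 (×3 each step).
Putting it together: 38 birds, 1458 chicks.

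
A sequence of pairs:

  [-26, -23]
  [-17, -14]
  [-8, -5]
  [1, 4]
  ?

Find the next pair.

First coordinate: +9 each step; -26, -17, -8, 1 → 10.
Second coordinate — always 3 more than the first coordinate: -23, -14, -5, 4 → 13.
So the next pair is [10, 13].

[10, 13]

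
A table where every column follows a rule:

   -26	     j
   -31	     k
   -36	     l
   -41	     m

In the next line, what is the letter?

n

First component: -26, -31, -36, -41 → -46 (−5 each step).
Letter: letters move forward 1 place in the alphabet, so j, k, l, m → n.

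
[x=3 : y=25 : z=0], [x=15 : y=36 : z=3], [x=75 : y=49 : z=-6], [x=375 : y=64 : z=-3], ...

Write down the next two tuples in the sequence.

X: ×5 each step, so 3, 15, 75, 375 → 1875 → 9375.
Y — perfect squares: 5², 6², 7², …: 25, 36, 49, 64 → 81 → 100.
Z: 0, 3, -6, -3 → -12 → -9 (alternating steps +3, −9, +3, −9, …).
So the next two tuples are [x=1875 : y=81 : z=-12] and [x=9375 : y=100 : z=-9].

[x=1875 : y=81 : z=-12], [x=9375 : y=100 : z=-9]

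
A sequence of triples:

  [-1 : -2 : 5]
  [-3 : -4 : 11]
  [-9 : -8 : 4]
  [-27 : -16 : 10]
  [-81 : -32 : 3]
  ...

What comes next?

First coordinate goes -1, -3, -9, -27, -81 → -243 (×3 each step).
Second coordinate: -2, -4, -8, -16, -32 → -64 (×2 each step).
For the third coordinate, alternating steps +6, −7, +6, −7, …: 5, 11, 4, 10, 3 → 9.
So the next triple is [-243 : -64 : 9].

[-243 : -64 : 9]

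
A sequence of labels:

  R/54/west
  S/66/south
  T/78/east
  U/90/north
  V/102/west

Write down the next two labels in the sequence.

W/114/south, X/126/east

Letter: letters move forward 1 place in the alphabet; R, S, T, U, V → W → X.
Second component goes 54, 66, 78, 90, 102 → 114 → 126 (+12 each step).
Direction: west, south, east, north, west → south → east (repeats west → south → east → north).
So the next two labels are W/114/south and X/126/east.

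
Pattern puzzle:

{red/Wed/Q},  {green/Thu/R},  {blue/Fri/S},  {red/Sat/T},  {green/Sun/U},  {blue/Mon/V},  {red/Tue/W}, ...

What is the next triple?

{green/Wed/X}

Colour goes red, green, blue, red, green, blue, red → green (repeats red → green → blue).
Day — runs through the weekdays Mon→Sun: Wed, Thu, Fri, Sat, Sun, Mon, Tue → Wed.
For the letter, letters move forward 1 place in the alphabet: Q, R, S, T, U, V, W → X.
So the next triple is {green/Wed/X}.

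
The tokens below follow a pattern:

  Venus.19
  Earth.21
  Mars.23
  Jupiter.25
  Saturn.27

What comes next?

Uranus.29

Planet: runs through the planets Mercury→Neptune, so Venus, Earth, Mars, Jupiter, Saturn → Uranus.
For the second component, +2 each step: 19, 21, 23, 25, 27 → 29.
So the next token is Uranus.29.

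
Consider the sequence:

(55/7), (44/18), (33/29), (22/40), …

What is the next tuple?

First component: −11 each step, so 55, 44, 33, 22 → 11.
Second component — together with the first component always sums to 62: 7, 18, 29, 40 → 51.
Combining the parts gives (11/51).

(11/51)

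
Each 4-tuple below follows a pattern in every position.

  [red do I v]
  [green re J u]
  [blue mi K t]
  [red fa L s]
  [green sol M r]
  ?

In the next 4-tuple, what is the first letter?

Colour goes red, green, blue, red, green → blue (repeats red → green → blue).
Note: runs through the solfège scale do→ti; do, re, mi, fa, sol → la.
First letter goes I, J, K, L, M → N (letters move forward 1 place in the alphabet).
For the second letter, letters move back 1 place in the alphabet: v, u, t, s, r → q.

N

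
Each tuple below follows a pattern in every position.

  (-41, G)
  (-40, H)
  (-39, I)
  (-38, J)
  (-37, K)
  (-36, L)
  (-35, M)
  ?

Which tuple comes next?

First component: +1 each step; -41, -40, -39, -38, -37, -36, -35 → -34.
For the letter, letters move forward 1 place in the alphabet: G, H, I, J, K, L, M → N.
Combining the parts gives (-34, N).

(-34, N)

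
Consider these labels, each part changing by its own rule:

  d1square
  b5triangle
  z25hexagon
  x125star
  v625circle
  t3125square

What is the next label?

r15625triangle

Letter: d, b, z, x, v, t → r (letters move back 2 places in the alphabet, wrapping A→Z).
Second component — ×5 each step: 1, 5, 25, 125, 625, 3125 → 15625.
Shape: repeats square → triangle → hexagon → star → circle; square, triangle, hexagon, star, circle, square → triangle.
So the next label is r15625triangle.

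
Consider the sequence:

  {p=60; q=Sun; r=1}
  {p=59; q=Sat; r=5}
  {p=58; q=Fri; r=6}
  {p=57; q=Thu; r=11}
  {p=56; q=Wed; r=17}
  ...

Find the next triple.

P goes 60, 59, 58, 57, 56 → 55 (−1 each step).
Q: Sun, Sat, Fri, Thu, Wed → Tue (runs backward through the weekdays Mon→Sun).
R — each term is the sum of the two before it: 1, 5, 6, 11, 17 → 28.
Combining the parts gives {p=55; q=Tue; r=28}.

{p=55; q=Tue; r=28}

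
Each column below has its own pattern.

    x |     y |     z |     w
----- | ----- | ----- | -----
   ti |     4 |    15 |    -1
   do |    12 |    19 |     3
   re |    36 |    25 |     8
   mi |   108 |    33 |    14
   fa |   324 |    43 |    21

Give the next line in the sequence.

Column x goes ti, do, re, mi, fa → sol (runs through the solfège scale do→ti).
Column y goes 4, 12, 36, 108, 324 → 972 (×3 each step).
Column z: differences are 4, 6, 8, … (increasing by 2 each time); 15, 19, 25, 33, 43 → 55.
Column w: differences are 4, 5, 6, … (increasing by 1 each time), so -1, 3, 8, 14, 21 → 29.
Combining the parts gives sol  972  55  29.

sol  972  55  29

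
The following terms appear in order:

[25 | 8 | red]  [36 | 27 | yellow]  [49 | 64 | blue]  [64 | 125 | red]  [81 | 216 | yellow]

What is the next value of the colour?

For the colour, repeats red → yellow → blue: red, yellow, blue, red, yellow → blue.

blue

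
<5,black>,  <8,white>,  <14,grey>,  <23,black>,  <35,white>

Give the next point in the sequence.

First component: 5, 8, 14, 23, 35 → 50 (differences are 3, 6, 9, … (increasing by 3 each time)).
Shade — repeats black → white → grey: black, white, grey, black, white → grey.
Putting it together: <50,grey>.

<50,grey>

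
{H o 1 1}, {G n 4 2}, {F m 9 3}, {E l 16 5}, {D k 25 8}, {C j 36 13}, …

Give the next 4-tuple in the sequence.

For the first letter, letters move back 1 place in the alphabet: H, G, F, E, D, C → B.
Second letter: letters move back 1 place in the alphabet, so o, n, m, l, k, j → i.
Third part: 1, 4, 9, 16, 25, 36 → 49 (perfect squares: 1², 2², 3², …).
Fourth part: each term is the sum of the two before it; 1, 2, 3, 5, 8, 13 → 21.
So the next 4-tuple is {B i 49 21}.

{B i 49 21}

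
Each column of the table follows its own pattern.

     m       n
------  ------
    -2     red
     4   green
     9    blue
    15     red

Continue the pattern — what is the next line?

Column m: alternating steps +6, +5, +6, +5, …, so -2, 4, 9, 15 → 20.
Column n — repeats red → green → blue: red, green, blue, red → green.
Combining the parts gives 20  green.

20  green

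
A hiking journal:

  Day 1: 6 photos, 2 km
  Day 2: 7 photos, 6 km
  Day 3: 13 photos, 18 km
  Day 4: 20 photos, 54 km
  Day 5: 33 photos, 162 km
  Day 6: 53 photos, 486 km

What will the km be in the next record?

Photos — each term is the sum of the two before it: 6, 7, 13, 20, 33, 53 → 86.
Km: ×3 each step, so 2, 6, 18, 54, 162, 486 → 1458.

1458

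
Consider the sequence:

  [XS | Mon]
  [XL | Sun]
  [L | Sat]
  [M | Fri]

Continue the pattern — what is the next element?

Size: runs backward through clothing sizes XS→XL; XS, XL, L, M → S.
Day goes Mon, Sun, Sat, Fri → Thu (runs backward through the weekdays Mon→Sun).
Combining the parts gives [S | Thu].

[S | Thu]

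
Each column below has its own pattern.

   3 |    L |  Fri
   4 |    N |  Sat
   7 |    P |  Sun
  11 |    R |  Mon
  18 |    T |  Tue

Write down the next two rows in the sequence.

First component: each term is the sum of the two before it; 3, 4, 7, 11, 18 → 29 → 47.
For the letter, letters move forward 2 places in the alphabet: L, N, P, R, T → V → X.
For the day, runs through the weekdays Mon→Sun: Fri, Sat, Sun, Mon, Tue → Wed → Thu.
Putting the parts together: 29  V  Wed and then 47  X  Thu.

29  V  Wed; 47  X  Thu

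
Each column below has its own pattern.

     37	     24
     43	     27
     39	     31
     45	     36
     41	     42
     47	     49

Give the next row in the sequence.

43  57

First component: 37, 43, 39, 45, 41, 47 → 43 (alternating steps +6, −4, +6, −4, …).
Second component — differences are 3, 4, 5, … (increasing by 1 each time): 24, 27, 31, 36, 42, 49 → 57.
So the next row is 43  57.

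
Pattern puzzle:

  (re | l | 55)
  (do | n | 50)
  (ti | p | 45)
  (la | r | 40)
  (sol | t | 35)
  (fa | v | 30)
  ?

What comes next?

Note: runs backward through the solfège scale do→ti, so re, do, ti, la, sol, fa → mi.
Letter goes l, n, p, r, t, v → x (letters move forward 2 places in the alphabet).
Third value: −5 each step, so 55, 50, 45, 40, 35, 30 → 25.
Putting it together: (mi | x | 25).

(mi | x | 25)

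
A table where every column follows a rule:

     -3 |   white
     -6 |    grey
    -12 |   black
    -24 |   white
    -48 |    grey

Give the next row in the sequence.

-96  black

First component goes -3, -6, -12, -24, -48 → -96 (×2 each step).
Shade: repeats white → grey → black, so white, grey, black, white, grey → black.
Putting it together: -96  black.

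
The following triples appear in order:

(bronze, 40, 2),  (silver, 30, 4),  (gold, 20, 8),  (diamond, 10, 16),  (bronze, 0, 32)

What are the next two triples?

(silver, -10, 64), (gold, -20, 128)

For the rank, repeats bronze → silver → gold → diamond: bronze, silver, gold, diamond, bronze → silver → gold.
Second value: −10 each step, so 40, 30, 20, 10, 0 → -10 → -20.
Third value: 2, 4, 8, 16, 32 → 64 → 128 (×2 each step).
So the next two triples are (silver, -10, 64) and (gold, -20, 128).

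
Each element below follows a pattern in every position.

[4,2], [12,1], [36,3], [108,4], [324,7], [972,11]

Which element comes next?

[2916,18]

First component: ×3 each step; 4, 12, 36, 108, 324, 972 → 2916.
Second component goes 2, 1, 3, 4, 7, 11 → 18 (each term is the sum of the two before it).
Combining the parts gives [2916,18].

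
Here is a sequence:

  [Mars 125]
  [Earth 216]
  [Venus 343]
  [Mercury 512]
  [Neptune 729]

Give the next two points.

Planet: runs backward through the planets Mercury→Neptune, so Mars, Earth, Venus, Mercury, Neptune → Uranus → Saturn.
Second coordinate — perfect cubes: 5³, 6³, 7³, …: 125, 216, 343, 512, 729 → 1000 → 1331.
So the next two points are [Uranus 1000] and [Saturn 1331].

[Uranus 1000], [Saturn 1331]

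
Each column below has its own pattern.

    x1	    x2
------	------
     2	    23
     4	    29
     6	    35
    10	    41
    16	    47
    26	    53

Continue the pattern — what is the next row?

Column x1: each term is the sum of the two before it; 2, 4, 6, 10, 16, 26 → 42.
Column x2: +6 each step, so 23, 29, 35, 41, 47, 53 → 59.
Combining the parts gives 42  59.

42  59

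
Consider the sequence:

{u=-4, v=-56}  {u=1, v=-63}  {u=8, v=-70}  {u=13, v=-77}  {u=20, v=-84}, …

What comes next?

U — alternating steps +5, +7, +5, +7, …: -4, 1, 8, 13, 20 → 25.
V: −7 each step; -56, -63, -70, -77, -84 → -91.
Putting it together: {u=25, v=-91}.

{u=25, v=-91}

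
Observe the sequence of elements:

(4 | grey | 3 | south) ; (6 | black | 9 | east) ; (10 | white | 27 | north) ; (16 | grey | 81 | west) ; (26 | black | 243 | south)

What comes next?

First component: each term is the sum of the two before it; 4, 6, 10, 16, 26 → 42.
Shade — repeats grey → black → white: grey, black, white, grey, black → white.
Third component: 3, 9, 27, 81, 243 → 729 (×3 each step).
For the direction, repeats south → east → north → west: south, east, north, west, south → east.
So the next element is (42 | white | 729 | east).

(42 | white | 729 | east)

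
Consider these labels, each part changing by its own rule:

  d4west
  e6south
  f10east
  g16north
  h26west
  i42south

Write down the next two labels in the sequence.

Letter goes d, e, f, g, h, i → j → k (letters move forward 1 place in the alphabet).
Second component: each term is the sum of the two before it, so 4, 6, 10, 16, 26, 42 → 68 → 110.
Direction: repeats west → south → east → north, so west, south, east, north, west, south → east → north.
Putting the parts together: j68east and then k110north.

j68east then k110north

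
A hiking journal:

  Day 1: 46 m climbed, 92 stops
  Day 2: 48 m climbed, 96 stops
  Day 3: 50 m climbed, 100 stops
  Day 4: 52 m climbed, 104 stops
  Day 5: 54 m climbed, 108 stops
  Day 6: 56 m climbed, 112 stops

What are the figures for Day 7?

M climbed goes 46, 48, 50, 52, 54, 56 → 58 (+2 each step).
For the stops, always 2 × the m climbed: 92, 96, 100, 104, 108, 112 → 116.
So the next record is 58 m climbed, 116 stops.

58 m climbed, 116 stops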